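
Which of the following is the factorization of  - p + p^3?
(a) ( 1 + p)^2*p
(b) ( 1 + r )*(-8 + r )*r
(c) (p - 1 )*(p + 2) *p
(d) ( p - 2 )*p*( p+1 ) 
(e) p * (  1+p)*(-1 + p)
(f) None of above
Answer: e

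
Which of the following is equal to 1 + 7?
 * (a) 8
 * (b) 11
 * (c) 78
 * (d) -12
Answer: a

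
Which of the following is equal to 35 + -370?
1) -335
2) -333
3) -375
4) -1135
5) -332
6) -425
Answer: 1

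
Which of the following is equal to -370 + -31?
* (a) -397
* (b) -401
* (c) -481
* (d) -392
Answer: b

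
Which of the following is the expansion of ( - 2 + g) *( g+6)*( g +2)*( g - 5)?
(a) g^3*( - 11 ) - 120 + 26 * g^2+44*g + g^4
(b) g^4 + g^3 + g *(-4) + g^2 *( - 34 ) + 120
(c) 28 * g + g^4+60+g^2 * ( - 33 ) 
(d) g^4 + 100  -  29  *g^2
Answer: b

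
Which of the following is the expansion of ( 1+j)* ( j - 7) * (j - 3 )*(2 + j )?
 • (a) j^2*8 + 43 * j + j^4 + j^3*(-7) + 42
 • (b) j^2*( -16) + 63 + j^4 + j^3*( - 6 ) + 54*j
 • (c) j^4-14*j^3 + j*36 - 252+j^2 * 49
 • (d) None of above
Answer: d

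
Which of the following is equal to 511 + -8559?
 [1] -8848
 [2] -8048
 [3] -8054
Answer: 2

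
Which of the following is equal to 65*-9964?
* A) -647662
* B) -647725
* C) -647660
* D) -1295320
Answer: C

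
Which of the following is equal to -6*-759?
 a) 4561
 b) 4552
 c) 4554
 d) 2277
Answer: c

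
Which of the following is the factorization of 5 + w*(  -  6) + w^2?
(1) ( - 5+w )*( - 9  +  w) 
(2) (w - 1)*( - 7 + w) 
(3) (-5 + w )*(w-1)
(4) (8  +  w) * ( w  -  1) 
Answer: 3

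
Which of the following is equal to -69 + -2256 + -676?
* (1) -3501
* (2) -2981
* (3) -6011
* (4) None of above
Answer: 4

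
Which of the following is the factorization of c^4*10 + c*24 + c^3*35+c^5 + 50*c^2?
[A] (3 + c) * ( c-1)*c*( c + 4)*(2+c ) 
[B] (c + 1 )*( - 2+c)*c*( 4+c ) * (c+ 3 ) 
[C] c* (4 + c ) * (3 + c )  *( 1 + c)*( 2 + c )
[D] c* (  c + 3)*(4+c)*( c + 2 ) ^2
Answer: C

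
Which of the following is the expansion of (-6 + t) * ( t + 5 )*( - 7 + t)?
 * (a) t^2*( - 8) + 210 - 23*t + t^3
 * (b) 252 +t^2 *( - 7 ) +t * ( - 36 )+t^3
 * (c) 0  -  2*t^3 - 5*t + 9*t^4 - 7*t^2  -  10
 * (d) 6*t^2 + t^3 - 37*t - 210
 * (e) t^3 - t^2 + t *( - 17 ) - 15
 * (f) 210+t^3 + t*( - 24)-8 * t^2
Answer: a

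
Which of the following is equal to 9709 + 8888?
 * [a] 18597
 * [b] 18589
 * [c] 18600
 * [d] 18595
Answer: a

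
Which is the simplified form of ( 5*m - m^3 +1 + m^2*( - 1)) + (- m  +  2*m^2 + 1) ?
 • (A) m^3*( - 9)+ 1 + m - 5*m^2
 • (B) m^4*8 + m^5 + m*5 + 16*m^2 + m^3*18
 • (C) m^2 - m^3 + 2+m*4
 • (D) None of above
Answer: C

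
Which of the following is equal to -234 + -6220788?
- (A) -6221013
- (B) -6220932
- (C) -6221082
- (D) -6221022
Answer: D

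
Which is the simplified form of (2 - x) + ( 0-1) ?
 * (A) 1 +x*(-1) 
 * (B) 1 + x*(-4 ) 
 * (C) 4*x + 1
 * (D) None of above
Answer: A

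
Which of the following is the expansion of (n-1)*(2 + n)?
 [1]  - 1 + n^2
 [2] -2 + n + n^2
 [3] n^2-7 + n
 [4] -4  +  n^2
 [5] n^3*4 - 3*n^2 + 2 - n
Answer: 2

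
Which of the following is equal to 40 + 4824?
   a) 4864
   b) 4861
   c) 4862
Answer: a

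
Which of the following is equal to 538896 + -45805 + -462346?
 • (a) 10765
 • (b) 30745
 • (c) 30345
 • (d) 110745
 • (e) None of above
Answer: b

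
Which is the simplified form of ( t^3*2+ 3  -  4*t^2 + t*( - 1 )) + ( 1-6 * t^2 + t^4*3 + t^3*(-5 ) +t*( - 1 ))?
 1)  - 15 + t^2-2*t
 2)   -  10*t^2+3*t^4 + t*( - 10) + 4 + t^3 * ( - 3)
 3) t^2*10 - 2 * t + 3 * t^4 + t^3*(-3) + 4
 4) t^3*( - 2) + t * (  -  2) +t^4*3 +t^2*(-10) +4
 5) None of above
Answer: 5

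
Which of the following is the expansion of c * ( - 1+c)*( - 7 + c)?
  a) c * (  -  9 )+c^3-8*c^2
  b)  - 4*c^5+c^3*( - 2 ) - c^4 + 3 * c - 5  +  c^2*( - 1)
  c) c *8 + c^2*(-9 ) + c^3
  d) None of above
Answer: d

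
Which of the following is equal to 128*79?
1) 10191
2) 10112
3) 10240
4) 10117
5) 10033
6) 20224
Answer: 2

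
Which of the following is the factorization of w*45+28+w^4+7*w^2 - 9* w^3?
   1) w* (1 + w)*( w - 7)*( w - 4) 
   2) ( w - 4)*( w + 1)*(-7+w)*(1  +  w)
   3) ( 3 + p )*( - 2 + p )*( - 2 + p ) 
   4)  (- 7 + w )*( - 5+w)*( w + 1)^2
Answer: 2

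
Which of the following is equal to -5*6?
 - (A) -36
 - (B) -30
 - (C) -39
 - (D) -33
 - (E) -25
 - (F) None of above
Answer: B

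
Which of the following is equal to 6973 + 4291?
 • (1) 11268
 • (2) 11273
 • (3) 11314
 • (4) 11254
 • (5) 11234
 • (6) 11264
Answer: 6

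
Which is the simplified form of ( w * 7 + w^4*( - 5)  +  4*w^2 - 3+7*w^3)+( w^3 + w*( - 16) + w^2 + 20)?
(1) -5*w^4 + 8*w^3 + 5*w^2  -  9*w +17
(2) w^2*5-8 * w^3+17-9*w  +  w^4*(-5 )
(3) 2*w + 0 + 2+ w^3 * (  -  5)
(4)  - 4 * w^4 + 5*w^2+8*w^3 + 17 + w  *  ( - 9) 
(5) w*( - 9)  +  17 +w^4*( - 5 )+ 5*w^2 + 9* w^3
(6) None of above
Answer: 1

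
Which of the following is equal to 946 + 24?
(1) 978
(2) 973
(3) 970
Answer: 3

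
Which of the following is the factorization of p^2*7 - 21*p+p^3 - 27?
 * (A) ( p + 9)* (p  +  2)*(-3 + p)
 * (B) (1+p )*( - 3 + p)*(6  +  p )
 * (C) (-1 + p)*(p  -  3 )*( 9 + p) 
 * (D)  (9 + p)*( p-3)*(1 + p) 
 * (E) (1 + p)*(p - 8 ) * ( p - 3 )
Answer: D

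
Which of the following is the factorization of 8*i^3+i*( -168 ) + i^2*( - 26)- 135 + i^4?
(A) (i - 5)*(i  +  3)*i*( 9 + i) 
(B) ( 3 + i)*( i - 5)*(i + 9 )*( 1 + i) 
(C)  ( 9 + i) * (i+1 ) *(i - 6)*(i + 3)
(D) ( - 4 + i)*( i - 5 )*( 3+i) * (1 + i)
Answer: B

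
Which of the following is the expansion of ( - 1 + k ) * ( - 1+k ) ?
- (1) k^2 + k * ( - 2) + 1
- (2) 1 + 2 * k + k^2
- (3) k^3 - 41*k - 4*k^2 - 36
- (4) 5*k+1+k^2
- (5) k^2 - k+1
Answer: 1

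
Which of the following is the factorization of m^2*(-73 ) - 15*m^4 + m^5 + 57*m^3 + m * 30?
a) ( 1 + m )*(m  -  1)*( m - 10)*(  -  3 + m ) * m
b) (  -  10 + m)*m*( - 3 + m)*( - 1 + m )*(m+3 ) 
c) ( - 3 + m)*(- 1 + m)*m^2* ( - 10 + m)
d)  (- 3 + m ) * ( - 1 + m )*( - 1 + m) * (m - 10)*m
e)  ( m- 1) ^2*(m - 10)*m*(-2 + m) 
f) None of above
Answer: d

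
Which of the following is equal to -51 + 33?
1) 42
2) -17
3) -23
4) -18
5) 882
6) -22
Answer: 4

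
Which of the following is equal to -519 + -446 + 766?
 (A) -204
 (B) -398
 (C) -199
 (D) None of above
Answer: C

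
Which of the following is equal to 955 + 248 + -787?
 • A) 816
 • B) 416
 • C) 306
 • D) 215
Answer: B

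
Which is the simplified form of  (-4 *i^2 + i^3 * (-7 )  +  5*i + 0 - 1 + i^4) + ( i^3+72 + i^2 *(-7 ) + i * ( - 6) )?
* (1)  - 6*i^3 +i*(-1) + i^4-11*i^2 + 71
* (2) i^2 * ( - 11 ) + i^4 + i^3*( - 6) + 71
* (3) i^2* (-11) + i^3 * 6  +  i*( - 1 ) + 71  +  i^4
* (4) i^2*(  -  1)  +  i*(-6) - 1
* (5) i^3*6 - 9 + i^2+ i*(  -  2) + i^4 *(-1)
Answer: 1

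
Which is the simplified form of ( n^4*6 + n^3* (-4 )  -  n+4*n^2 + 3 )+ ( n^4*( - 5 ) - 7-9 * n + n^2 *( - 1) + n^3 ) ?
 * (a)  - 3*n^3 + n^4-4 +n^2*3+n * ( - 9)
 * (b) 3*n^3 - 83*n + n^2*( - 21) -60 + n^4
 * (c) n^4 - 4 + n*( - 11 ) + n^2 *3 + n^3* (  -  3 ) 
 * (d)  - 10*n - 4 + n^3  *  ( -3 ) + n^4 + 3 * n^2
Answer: d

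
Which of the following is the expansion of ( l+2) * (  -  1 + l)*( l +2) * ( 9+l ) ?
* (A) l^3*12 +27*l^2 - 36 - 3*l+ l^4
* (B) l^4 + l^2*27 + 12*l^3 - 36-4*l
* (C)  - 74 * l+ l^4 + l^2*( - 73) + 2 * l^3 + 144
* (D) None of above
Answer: B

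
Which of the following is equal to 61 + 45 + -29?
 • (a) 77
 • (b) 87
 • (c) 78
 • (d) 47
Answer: a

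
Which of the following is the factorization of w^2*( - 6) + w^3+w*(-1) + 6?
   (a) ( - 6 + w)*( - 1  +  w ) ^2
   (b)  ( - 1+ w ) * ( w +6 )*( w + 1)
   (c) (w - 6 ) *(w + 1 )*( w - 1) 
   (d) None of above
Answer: c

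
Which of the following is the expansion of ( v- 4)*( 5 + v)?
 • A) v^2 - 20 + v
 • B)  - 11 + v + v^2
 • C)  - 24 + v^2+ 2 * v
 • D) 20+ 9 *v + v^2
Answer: A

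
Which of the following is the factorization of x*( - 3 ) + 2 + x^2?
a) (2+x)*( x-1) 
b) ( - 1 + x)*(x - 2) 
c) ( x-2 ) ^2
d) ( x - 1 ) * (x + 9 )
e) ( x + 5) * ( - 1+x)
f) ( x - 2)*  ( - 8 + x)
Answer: b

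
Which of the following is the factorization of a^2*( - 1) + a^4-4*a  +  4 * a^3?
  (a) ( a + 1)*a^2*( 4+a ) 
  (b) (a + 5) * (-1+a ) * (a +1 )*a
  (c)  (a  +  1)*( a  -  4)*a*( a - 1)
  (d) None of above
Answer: d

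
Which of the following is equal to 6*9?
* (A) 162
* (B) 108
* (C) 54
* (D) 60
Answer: C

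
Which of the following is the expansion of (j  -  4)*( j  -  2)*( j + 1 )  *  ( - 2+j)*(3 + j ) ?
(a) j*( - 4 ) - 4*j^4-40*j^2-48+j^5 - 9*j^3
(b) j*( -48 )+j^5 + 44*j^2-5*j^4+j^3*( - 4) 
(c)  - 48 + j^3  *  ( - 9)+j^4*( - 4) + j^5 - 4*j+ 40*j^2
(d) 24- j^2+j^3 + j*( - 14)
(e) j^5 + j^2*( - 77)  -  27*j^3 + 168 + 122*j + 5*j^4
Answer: c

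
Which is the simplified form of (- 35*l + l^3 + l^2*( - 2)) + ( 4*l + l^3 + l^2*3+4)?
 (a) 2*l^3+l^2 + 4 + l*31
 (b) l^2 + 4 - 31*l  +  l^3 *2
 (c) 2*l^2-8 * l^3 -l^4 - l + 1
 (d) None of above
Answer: b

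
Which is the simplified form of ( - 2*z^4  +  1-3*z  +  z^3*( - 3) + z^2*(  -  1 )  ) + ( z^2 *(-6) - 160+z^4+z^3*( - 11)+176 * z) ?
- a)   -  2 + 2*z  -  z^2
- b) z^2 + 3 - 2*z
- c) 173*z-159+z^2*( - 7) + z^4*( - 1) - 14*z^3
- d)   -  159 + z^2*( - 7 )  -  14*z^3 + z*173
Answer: c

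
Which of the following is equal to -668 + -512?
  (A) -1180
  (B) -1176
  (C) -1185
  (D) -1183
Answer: A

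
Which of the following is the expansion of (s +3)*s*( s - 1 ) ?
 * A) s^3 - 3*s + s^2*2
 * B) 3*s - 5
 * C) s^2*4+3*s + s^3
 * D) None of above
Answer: A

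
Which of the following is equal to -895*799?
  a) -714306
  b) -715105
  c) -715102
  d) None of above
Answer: b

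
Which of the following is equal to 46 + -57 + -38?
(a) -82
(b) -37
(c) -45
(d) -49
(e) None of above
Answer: d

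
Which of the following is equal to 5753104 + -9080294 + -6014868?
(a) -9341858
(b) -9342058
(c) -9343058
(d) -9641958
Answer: b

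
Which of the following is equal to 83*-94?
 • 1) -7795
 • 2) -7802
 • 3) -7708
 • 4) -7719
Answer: 2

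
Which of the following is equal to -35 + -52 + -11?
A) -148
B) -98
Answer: B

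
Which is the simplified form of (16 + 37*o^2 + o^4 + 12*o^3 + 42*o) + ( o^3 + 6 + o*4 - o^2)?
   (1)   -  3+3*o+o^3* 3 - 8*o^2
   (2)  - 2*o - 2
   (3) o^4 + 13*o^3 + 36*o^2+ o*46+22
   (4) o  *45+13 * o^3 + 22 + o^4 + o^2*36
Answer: 3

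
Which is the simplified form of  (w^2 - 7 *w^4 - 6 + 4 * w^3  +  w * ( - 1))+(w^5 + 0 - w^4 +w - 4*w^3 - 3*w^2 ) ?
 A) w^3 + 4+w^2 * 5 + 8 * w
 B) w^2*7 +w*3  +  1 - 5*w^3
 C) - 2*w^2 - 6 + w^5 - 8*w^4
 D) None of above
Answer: C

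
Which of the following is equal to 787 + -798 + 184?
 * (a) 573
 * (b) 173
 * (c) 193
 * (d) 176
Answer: b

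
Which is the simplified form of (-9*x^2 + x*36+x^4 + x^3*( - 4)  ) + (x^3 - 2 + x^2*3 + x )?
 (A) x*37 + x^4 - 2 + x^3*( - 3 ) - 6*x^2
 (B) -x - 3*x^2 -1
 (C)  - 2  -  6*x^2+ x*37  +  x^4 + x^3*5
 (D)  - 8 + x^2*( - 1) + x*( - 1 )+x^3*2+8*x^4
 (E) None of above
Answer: A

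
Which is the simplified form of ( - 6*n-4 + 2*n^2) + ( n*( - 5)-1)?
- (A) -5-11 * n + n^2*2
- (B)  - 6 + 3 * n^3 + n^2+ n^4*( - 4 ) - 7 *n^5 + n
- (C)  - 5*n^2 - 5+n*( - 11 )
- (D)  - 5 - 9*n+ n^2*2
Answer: A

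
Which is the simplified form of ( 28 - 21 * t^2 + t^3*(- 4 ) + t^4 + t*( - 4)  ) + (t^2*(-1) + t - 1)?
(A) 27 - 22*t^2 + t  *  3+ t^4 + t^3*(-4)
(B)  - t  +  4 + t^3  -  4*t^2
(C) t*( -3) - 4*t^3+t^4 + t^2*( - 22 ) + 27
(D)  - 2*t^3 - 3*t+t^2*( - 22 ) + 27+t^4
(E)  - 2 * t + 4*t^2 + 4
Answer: C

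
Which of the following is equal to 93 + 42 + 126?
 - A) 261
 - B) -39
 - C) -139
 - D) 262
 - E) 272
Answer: A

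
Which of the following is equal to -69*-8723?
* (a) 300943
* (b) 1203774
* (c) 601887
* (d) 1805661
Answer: c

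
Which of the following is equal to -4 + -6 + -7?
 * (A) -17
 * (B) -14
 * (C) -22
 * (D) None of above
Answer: A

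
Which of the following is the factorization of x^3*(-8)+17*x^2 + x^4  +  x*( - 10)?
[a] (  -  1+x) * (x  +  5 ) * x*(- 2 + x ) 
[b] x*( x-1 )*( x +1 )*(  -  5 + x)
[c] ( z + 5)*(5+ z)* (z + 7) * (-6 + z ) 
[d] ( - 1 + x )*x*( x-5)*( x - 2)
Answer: d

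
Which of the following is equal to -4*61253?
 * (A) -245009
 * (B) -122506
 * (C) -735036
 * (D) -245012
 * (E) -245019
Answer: D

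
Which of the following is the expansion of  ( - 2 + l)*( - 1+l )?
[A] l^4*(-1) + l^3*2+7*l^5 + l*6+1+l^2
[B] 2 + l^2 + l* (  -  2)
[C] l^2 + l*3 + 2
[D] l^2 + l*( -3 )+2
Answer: D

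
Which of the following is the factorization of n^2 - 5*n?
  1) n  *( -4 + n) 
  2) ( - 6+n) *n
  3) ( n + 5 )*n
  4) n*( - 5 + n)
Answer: 4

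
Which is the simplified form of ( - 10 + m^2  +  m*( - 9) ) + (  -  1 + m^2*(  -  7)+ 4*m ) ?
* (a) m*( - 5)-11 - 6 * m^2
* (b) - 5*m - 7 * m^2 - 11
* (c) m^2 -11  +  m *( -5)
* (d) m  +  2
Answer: a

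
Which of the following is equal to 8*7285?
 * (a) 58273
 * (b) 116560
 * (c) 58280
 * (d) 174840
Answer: c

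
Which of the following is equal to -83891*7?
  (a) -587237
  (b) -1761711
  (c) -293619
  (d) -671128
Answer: a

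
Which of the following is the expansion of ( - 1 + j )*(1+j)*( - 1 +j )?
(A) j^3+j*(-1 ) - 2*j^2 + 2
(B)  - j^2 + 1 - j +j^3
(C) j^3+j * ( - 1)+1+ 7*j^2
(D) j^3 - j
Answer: B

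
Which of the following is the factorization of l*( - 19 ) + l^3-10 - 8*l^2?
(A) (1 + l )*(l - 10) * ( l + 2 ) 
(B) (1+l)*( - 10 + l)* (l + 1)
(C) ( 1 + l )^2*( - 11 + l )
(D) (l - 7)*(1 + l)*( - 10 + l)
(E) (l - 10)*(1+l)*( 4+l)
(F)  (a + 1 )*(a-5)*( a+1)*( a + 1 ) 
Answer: B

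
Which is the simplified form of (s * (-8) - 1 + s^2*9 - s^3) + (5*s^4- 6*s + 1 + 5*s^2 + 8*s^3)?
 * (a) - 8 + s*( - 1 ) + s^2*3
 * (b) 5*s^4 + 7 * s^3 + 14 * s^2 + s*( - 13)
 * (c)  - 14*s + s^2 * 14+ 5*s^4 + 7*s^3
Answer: c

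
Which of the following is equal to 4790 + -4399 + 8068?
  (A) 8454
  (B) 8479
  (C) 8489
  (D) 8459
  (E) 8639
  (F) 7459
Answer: D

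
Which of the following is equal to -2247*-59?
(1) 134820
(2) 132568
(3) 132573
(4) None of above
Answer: 3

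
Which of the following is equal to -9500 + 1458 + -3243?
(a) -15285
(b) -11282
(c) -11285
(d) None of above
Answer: c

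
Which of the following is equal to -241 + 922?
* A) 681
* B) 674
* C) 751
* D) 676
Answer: A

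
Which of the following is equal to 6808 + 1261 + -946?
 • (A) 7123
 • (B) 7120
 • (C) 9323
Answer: A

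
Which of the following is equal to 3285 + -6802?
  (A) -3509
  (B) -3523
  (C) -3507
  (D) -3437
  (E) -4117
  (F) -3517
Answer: F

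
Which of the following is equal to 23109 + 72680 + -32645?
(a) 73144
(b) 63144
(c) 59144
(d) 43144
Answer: b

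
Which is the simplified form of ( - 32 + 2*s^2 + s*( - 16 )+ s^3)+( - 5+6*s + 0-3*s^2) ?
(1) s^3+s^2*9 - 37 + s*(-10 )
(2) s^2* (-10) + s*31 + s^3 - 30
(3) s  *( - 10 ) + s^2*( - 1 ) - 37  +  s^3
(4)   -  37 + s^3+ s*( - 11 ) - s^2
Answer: 3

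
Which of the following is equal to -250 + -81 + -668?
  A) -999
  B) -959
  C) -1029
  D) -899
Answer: A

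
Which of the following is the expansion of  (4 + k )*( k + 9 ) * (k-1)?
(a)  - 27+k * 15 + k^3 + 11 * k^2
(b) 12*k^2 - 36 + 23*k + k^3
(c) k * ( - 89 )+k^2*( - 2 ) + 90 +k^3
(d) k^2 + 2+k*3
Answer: b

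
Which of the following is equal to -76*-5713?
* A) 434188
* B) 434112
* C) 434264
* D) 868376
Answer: A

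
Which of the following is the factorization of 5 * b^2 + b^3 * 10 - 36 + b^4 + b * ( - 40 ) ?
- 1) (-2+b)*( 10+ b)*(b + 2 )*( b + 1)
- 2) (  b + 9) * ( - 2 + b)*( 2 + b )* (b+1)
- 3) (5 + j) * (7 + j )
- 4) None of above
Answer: 2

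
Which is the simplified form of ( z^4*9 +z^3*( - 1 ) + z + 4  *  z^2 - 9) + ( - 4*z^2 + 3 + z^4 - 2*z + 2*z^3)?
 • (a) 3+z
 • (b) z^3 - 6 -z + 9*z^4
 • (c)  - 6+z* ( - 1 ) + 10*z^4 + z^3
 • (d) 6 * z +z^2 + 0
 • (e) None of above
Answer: c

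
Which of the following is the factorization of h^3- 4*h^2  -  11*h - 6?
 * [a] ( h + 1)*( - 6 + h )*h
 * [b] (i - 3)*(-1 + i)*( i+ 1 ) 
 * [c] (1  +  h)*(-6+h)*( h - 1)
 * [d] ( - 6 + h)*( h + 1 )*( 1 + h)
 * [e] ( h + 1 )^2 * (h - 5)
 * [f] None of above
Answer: d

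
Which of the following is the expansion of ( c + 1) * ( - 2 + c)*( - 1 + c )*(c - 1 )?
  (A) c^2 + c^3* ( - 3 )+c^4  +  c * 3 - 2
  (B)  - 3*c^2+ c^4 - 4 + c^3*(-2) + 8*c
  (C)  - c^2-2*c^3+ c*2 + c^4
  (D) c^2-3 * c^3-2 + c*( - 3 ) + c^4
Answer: A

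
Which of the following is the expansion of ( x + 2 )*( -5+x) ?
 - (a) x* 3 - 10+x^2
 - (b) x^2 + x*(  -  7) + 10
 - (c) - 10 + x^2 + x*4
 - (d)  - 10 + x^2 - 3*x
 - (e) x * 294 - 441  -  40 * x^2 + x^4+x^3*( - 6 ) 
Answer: d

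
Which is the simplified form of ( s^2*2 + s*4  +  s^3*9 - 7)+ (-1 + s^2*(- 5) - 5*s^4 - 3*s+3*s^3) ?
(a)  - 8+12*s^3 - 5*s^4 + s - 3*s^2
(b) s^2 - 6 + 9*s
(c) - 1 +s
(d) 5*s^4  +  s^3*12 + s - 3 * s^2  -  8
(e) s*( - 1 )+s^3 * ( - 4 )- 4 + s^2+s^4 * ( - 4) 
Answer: a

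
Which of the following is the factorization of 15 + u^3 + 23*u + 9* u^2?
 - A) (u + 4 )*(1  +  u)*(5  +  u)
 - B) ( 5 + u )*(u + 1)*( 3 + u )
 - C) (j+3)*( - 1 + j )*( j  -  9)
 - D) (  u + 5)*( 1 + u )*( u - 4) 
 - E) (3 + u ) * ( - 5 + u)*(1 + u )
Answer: B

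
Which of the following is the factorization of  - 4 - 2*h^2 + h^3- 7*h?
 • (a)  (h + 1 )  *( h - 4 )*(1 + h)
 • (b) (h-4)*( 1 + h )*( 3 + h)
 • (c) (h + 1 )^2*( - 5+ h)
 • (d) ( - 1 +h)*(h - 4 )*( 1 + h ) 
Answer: a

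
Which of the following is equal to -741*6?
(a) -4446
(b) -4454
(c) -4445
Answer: a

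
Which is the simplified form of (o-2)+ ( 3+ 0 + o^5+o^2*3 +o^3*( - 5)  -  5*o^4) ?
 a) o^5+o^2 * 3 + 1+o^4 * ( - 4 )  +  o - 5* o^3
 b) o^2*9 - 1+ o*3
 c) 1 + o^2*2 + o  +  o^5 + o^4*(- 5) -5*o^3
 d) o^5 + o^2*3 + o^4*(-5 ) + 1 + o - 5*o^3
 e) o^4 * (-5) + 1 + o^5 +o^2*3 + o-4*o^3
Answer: d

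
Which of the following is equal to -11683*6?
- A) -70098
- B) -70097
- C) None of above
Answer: A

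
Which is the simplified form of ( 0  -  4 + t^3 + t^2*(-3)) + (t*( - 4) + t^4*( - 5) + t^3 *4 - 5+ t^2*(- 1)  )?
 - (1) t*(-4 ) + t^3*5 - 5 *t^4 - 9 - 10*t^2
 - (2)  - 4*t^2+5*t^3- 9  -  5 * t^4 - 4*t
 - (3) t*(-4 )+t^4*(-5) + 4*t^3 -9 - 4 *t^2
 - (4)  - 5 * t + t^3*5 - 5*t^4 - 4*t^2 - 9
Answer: 2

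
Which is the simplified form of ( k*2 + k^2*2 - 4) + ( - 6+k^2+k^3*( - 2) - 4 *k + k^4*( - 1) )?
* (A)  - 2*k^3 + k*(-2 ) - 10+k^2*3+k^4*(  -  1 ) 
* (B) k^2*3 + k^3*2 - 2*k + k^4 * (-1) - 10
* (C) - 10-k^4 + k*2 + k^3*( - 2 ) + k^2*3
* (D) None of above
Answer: A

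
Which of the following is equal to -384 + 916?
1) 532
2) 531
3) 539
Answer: 1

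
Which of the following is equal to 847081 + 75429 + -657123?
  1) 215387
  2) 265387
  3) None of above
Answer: 2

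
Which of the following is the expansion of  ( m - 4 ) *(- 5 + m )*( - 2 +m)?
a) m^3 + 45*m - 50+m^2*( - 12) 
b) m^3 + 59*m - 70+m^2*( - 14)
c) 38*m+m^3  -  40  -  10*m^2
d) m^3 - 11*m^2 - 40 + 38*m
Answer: d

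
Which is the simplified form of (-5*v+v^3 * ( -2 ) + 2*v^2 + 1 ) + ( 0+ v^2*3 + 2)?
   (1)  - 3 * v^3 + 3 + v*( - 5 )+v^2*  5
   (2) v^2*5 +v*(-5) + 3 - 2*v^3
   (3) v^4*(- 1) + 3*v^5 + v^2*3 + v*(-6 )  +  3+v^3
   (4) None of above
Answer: 2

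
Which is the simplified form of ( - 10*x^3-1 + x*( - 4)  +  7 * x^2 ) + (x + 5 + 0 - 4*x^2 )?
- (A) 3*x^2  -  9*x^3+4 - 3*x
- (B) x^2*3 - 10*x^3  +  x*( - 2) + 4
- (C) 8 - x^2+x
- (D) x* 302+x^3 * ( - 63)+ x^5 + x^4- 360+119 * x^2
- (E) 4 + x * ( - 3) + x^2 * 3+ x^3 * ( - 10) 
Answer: E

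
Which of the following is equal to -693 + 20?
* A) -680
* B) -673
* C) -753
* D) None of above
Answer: B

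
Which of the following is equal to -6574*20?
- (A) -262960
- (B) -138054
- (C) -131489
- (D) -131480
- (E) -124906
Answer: D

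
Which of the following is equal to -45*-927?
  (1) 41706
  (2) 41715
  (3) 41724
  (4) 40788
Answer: 2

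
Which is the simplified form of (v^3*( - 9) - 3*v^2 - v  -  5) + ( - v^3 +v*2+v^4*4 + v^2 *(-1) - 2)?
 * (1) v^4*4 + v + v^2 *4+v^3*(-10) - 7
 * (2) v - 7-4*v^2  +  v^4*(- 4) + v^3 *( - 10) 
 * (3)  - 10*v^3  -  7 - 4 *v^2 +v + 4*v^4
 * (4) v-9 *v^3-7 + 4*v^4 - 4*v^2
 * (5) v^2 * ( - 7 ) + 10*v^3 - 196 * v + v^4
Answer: 3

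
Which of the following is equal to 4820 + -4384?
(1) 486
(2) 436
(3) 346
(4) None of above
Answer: 2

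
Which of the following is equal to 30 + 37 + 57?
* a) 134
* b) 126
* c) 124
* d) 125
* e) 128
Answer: c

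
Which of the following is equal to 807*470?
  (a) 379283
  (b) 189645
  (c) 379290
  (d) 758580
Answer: c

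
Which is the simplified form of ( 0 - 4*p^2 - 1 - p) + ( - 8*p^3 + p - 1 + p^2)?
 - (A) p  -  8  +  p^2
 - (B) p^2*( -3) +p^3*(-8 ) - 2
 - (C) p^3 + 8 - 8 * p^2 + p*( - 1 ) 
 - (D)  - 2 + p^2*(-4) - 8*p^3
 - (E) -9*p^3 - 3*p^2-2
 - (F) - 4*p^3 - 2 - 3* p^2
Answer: B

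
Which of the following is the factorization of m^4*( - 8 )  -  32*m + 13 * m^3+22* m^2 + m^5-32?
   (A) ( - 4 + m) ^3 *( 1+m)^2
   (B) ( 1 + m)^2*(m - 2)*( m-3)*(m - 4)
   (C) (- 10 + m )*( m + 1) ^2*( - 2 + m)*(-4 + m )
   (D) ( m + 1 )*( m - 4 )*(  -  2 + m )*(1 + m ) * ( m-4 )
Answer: D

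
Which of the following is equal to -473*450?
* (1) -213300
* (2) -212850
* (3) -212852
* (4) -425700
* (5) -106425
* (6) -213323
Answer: 2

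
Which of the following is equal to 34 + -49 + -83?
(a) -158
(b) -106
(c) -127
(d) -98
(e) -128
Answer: d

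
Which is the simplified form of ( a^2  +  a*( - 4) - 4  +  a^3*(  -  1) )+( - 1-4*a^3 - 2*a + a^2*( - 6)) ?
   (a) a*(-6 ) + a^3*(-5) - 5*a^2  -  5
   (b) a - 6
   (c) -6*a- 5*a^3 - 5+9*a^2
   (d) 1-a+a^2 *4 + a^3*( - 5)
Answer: a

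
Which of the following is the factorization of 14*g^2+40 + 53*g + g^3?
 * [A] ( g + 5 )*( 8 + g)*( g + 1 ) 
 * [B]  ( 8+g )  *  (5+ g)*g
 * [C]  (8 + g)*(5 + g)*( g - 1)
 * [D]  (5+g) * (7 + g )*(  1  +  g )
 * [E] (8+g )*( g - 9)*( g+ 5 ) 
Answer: A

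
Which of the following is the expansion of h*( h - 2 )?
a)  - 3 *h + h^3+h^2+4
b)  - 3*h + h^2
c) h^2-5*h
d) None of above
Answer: d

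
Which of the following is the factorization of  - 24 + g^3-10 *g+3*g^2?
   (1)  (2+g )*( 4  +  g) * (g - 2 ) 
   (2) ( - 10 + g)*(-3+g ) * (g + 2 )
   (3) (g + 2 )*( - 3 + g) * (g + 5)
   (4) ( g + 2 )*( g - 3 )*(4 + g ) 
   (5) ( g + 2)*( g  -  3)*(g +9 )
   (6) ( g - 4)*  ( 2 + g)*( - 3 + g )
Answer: 4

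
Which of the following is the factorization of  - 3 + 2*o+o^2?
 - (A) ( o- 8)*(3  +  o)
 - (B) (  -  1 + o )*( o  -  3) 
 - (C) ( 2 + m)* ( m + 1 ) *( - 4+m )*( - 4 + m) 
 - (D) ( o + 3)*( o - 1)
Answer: D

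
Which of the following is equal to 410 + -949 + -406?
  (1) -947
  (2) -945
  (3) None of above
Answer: 2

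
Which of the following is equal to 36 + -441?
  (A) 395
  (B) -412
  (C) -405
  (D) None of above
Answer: C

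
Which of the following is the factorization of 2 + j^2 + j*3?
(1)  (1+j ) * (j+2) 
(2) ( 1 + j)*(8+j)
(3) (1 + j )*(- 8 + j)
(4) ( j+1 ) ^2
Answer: 1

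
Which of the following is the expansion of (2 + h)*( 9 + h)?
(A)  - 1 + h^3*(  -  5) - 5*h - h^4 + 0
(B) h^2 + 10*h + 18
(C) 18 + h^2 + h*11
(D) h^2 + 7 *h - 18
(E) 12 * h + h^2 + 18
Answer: C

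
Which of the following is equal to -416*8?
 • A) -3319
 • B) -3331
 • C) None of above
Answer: C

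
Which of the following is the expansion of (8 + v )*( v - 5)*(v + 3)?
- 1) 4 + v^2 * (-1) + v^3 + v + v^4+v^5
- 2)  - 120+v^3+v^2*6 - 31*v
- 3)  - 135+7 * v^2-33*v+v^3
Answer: 2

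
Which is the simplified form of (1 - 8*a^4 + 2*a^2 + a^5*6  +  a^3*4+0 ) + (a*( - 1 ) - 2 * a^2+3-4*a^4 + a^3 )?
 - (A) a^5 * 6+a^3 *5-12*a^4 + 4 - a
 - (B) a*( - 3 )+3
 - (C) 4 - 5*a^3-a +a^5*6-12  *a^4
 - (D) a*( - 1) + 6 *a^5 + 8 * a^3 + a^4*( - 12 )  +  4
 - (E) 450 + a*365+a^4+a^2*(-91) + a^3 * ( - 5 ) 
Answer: A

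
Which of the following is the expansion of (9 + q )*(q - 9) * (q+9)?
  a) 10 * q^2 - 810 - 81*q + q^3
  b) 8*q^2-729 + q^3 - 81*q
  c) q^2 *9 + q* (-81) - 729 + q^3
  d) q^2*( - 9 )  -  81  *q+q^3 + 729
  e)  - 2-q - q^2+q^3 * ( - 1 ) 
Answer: c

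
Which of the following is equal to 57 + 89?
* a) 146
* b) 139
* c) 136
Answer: a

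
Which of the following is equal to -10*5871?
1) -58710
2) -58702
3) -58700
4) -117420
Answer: 1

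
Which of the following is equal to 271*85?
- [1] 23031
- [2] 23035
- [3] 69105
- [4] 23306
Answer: 2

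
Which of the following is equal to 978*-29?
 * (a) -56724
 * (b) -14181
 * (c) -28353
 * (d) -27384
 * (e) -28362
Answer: e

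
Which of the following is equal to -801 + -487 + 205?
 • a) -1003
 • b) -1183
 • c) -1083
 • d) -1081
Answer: c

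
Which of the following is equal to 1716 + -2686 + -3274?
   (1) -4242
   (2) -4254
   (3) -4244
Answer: 3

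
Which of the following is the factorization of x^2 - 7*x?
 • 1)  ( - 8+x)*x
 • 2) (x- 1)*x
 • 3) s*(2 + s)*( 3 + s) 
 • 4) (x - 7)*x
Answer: 4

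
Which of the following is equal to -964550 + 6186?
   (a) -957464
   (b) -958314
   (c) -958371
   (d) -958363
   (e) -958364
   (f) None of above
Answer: e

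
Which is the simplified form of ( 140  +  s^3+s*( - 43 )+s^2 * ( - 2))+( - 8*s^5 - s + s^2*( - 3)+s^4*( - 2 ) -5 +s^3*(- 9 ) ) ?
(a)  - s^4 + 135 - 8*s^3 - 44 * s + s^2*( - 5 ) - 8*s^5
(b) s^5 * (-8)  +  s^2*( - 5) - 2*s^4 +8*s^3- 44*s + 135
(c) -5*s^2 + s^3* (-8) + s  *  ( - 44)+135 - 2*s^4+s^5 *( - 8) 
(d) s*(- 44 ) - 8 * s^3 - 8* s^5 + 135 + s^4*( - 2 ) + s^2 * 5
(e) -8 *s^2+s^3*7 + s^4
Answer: c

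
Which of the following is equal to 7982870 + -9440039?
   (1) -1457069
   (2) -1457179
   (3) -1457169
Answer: 3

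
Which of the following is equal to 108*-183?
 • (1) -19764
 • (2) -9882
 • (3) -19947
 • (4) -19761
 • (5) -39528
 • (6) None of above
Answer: 1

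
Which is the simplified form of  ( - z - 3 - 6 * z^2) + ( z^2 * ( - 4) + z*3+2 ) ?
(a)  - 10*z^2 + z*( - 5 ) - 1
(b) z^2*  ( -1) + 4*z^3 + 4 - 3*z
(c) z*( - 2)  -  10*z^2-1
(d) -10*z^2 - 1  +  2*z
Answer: d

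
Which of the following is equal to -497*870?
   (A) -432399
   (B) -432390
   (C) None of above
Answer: B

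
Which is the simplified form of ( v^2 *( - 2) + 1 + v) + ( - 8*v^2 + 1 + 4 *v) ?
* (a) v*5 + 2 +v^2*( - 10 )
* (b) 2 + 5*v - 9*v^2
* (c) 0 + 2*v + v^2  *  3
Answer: a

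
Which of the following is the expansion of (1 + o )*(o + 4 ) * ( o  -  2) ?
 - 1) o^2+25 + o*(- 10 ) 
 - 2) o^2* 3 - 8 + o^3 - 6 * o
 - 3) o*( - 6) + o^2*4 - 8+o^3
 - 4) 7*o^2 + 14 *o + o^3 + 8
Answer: 2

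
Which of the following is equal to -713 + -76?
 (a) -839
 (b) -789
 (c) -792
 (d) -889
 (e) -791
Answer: b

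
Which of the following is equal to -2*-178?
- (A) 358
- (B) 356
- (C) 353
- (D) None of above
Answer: B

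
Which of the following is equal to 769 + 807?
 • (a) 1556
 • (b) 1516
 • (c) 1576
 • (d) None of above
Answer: c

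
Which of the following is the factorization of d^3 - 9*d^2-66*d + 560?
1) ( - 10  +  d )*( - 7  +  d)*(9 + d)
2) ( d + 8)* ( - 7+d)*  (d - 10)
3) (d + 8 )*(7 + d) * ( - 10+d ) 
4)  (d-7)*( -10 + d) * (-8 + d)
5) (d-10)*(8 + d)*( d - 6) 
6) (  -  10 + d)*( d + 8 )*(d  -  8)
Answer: 2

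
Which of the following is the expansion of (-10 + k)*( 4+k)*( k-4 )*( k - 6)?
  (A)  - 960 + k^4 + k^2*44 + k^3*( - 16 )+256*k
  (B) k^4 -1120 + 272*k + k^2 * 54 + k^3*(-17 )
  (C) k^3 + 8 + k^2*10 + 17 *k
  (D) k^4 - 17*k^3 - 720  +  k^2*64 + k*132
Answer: A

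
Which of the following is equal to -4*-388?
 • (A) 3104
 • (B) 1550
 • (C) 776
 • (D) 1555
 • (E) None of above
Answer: E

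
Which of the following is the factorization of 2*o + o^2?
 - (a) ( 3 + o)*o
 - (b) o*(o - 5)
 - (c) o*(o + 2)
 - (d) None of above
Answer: c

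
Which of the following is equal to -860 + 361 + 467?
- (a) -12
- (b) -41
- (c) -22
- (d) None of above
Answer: d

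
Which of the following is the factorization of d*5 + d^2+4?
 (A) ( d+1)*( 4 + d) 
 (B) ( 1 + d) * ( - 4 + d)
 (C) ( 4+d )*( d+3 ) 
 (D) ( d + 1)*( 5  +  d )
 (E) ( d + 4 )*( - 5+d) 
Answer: A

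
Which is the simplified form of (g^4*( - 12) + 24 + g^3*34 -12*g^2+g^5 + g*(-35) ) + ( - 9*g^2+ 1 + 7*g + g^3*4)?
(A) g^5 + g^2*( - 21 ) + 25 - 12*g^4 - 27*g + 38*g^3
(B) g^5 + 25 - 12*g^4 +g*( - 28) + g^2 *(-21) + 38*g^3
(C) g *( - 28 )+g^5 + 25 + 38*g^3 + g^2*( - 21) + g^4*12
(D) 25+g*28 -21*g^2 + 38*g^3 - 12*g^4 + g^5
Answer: B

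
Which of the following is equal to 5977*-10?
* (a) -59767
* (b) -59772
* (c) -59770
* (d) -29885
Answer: c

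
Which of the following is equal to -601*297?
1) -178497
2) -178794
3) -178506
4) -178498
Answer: 1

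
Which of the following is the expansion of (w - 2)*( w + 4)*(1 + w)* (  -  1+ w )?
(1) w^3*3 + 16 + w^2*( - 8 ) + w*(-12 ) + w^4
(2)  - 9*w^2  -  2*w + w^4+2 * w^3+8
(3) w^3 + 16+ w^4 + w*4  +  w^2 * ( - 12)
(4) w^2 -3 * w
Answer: 2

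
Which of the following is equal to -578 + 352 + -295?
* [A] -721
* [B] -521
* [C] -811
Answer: B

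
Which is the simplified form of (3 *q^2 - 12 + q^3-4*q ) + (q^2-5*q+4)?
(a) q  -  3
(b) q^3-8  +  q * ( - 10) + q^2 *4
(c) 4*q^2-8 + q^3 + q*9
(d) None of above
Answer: d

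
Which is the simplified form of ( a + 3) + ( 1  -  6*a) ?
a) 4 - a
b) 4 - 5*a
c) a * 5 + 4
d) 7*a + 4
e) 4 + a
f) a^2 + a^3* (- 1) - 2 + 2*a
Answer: b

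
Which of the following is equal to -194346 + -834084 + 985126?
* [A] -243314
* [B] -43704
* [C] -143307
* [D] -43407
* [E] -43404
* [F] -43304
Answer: F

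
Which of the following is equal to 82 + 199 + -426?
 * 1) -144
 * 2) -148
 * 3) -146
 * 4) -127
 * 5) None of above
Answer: 5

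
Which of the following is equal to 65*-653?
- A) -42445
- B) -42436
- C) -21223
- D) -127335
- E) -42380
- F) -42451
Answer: A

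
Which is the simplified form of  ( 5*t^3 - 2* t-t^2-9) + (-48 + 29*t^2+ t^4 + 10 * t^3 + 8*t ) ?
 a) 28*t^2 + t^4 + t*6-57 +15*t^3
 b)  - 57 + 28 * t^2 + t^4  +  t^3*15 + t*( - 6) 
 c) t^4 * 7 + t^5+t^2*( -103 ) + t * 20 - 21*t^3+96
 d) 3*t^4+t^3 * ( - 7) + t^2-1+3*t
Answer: a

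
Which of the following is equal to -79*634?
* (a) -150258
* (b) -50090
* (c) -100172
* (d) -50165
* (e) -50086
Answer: e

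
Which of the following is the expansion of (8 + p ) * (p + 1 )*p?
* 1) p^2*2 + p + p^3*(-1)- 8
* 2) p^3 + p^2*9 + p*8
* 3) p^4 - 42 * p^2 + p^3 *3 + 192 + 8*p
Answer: 2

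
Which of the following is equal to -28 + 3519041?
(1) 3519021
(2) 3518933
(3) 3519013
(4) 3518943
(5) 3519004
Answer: 3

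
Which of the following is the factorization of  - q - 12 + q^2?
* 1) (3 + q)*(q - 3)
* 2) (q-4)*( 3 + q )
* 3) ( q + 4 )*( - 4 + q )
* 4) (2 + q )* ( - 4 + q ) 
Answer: 2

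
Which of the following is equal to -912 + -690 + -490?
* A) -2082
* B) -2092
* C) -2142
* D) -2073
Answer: B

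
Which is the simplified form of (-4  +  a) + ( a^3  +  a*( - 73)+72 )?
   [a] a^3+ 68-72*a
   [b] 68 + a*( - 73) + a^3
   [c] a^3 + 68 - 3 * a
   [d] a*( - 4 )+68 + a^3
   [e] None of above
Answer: a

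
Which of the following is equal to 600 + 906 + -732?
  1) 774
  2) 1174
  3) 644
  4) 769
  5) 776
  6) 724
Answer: 1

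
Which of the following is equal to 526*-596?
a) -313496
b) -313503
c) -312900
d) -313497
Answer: a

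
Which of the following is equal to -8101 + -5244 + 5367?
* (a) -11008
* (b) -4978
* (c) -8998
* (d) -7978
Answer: d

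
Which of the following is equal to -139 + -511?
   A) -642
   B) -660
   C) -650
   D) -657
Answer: C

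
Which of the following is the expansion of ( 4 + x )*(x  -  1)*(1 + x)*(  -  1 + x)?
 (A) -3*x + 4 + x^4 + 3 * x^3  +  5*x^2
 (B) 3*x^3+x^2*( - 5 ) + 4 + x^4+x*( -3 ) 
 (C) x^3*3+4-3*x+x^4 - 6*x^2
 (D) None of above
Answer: B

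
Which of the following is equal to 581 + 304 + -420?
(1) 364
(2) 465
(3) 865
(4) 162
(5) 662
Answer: 2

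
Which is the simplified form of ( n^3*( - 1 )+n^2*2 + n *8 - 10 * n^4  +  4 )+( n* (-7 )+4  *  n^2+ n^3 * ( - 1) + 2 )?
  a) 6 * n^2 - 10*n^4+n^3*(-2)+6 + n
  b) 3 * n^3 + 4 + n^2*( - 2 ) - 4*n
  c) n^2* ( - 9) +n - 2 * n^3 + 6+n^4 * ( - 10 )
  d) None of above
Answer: a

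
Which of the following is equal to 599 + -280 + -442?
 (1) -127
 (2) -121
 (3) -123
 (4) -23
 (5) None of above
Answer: 3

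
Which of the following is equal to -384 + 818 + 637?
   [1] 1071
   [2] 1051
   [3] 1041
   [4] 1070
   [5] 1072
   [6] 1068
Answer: 1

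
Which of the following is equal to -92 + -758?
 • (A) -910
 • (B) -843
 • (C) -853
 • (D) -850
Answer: D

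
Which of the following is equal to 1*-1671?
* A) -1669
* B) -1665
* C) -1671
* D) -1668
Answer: C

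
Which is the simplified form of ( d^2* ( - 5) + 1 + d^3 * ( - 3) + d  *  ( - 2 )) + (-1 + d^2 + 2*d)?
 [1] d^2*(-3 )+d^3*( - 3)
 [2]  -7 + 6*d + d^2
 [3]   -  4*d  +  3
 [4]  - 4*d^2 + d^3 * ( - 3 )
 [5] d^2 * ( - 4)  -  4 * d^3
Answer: 4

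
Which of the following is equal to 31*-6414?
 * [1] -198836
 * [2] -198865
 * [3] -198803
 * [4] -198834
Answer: 4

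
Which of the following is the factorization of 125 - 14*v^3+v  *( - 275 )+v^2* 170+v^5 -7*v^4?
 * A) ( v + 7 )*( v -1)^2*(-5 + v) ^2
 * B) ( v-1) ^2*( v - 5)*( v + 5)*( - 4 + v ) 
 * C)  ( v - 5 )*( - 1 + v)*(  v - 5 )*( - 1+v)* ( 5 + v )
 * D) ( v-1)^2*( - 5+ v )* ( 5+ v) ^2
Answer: C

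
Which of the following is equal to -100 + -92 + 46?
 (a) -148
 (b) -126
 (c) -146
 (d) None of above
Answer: c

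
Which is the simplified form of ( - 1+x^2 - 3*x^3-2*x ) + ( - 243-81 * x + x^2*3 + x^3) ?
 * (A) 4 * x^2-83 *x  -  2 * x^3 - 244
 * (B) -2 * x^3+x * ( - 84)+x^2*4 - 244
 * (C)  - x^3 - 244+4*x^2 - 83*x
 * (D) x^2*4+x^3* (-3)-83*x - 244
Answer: A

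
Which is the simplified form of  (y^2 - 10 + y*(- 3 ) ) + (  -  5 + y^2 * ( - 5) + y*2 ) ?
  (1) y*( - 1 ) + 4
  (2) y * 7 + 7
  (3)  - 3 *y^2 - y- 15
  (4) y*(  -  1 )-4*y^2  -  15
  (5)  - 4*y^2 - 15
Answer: 4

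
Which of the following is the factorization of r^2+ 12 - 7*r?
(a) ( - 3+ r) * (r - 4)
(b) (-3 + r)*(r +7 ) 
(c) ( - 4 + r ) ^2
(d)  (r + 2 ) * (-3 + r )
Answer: a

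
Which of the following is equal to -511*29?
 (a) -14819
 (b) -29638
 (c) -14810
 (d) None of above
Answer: a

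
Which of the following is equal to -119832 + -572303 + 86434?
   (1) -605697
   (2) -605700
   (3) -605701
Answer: 3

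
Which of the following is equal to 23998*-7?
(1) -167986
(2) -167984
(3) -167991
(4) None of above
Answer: 1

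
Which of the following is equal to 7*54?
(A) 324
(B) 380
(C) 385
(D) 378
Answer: D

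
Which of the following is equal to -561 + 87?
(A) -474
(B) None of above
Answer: A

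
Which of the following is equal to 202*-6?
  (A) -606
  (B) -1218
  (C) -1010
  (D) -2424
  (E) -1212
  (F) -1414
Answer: E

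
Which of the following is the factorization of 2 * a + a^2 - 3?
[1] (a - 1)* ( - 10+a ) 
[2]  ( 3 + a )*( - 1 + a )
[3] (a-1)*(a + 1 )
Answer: 2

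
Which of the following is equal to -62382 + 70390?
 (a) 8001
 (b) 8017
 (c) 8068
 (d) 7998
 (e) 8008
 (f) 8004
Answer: e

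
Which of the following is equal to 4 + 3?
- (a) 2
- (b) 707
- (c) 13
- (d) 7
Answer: d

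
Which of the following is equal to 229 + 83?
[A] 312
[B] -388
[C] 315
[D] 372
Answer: A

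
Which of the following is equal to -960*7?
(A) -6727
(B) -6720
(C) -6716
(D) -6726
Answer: B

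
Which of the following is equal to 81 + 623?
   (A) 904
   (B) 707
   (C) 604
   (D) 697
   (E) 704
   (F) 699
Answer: E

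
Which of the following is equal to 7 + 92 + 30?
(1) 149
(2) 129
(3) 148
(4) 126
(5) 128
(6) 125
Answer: 2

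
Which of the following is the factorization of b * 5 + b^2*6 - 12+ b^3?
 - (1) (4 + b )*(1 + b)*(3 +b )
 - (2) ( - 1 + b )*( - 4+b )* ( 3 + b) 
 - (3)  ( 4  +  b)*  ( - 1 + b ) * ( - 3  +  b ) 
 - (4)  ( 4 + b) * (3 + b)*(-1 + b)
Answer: 4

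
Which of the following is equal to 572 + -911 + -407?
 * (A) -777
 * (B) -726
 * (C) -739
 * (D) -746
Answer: D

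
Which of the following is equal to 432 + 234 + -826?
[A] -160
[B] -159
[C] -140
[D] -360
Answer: A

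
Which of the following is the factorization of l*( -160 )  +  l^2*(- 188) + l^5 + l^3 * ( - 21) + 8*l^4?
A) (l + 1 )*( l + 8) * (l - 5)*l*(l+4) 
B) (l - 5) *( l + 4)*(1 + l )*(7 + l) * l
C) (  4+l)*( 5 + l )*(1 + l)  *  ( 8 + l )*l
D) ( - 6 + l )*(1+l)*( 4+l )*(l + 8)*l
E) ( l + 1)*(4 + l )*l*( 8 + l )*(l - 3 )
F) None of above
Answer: A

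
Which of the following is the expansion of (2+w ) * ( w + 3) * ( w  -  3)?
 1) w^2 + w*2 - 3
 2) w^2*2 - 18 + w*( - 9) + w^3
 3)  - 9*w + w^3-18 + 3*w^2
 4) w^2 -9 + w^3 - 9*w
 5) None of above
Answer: 2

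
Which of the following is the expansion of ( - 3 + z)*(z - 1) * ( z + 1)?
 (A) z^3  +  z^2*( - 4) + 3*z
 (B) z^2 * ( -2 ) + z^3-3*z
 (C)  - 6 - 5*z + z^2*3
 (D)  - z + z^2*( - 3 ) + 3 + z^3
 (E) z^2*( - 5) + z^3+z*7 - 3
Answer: D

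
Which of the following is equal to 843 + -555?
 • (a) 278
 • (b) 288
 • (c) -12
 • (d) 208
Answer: b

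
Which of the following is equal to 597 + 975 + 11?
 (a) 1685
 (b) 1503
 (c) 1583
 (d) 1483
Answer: c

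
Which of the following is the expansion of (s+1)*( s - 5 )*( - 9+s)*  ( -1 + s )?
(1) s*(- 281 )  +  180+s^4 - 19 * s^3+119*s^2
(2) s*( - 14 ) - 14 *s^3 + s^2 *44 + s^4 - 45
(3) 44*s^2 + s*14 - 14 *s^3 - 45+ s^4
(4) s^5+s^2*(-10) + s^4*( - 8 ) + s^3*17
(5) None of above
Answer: 3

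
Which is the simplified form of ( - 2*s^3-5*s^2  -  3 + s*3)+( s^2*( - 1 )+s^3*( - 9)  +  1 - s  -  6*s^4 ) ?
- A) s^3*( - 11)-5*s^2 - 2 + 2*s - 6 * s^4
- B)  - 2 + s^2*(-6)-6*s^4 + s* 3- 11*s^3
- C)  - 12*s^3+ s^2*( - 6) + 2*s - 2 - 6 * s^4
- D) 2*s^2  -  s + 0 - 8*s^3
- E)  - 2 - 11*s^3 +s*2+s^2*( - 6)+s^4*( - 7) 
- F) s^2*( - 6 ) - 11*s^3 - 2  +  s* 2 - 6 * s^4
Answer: F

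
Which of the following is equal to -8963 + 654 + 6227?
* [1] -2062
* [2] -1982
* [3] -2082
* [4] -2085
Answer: 3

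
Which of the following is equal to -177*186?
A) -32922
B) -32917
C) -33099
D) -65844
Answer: A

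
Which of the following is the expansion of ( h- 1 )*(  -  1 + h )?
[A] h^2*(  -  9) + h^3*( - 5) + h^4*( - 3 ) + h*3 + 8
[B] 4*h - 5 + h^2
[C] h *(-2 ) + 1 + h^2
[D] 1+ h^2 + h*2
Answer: C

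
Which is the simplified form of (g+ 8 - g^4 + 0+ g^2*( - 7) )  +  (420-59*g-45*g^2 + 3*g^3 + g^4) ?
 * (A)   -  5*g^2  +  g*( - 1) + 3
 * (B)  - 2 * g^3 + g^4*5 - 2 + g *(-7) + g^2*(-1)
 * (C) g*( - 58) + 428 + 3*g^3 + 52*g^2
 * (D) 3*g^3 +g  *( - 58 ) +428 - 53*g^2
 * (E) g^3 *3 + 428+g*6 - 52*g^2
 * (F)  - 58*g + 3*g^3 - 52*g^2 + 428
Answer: F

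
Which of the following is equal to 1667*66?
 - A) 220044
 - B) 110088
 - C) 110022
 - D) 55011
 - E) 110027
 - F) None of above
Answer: C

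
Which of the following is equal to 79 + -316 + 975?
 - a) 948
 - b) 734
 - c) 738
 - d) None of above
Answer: c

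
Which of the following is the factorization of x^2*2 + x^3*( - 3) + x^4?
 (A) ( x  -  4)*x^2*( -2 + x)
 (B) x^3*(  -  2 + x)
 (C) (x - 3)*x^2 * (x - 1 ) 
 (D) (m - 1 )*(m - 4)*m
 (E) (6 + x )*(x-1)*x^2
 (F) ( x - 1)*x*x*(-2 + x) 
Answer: F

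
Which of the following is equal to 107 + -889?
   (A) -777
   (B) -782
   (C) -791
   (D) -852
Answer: B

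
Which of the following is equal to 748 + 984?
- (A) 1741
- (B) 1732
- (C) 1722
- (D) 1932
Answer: B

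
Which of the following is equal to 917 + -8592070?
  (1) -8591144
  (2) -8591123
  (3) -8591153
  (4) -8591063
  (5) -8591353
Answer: 3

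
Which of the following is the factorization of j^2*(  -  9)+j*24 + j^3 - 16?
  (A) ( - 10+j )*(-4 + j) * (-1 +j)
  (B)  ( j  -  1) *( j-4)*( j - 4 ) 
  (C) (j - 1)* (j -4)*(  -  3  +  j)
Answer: B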